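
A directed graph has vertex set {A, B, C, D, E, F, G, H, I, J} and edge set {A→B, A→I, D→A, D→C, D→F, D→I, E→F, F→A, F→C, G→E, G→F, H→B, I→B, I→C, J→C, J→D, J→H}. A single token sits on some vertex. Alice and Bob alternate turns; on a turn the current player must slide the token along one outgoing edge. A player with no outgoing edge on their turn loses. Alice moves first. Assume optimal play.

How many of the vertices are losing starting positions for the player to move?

Build the W/L table. Terminal = L. A non-terminal position is W if it has a move to some L; otherwise it is L.
Every edge goes from a vertex to one that appears earlier in the order C, B, I, A, F, D, E, H, J, G, so processing vertices in that order labels each vertex after all of its successors.
C: no outgoing edge → L
B: no outgoing edge → L
I: W (go to B, an L position)
A: W (go to B, an L position)
F: W (go to C, an L position)
D: W (go to C, an L position)
E: L (sole option F(W) is W)
H: W (go to B, an L position)
J: W (go to C, an L position)
G: W (go to E, an L position)
The L vertices are B, C, E; that is 3 in all.

3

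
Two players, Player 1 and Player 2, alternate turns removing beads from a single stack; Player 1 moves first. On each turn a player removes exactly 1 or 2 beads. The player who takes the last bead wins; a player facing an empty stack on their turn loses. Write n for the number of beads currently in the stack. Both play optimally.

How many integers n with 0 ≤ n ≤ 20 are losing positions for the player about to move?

7

Positions with no move are L. A position that does have a move is losing for the player to move precisely when every available move leads to a winning position for the opponent. Fill in the labels:
n=0: no move → L
n=1: W (go to 0, an L position)
n=2: W (go to 0, an L position)
n=3: L (options 2(W), 1(W) are all W)
n=4: W (go to 3, an L position)
n=5: W (go to 3, an L position)
n=6: L (options 5(W), 4(W) are all W)
n=7: W (go to 6, an L position)
n=8: W (go to 6, an L position)
n=9: L (options 8(W), 7(W) are all W)
n=10: W (go to 9, an L position)
n=11: W (go to 9, an L position)
n=12: L (options 11(W), 10(W) are all W)
n=13: W (go to 12, an L position)
n=14: W (go to 12, an L position)
n=15: L (options 14(W), 13(W) are all W)
n=16: W (go to 15, an L position)
n=17: W (go to 15, an L position)
n=18: L (options 17(W), 16(W) are all W)
n=19: W (go to 18, an L position)
n=20: W (go to 18, an L position)
L entries with 0 ≤ n ≤ 20: n = 0, 3, 6, 9, 12, 15, 18; that makes 7.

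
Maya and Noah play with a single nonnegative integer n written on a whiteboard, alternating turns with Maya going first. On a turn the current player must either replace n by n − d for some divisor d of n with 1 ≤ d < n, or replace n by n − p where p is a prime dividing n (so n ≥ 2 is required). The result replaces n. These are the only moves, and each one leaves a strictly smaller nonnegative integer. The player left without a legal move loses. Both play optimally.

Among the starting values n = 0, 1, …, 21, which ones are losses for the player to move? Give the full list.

0, 1, 4, 9, 14, 20

Use the standard recursion: the mover loses at a terminal position; elsewhere, the mover wins exactly when some move hands the opponent an L position.
n=0: no move → L
n=1: no move → L
n=2: can move to 0, which is L ⇒ W
n=3: can move to 0, which is L ⇒ W
n=4: moves to 2(W), 3(W); every one is W ⇒ L
n=5: can move to 0, which is L ⇒ W
n=6: can move to 4, which is L ⇒ W
n=7: can move to 0, which is L ⇒ W
n=8: can move to 4, which is L ⇒ W
n=9: moves to 6(W), 8(W); every one is W ⇒ L
n=10: can move to 9, which is L ⇒ W
n=11: can move to 0, which is L ⇒ W
n=12: can move to 9, which is L ⇒ W
n=13: can move to 0, which is L ⇒ W
n=14: moves to 7(W), 12(W), 13(W); every one is W ⇒ L
n=15: can move to 14, which is L ⇒ W
n=16: can move to 14, which is L ⇒ W
n=17: can move to 0, which is L ⇒ W
n=18: can move to 9, which is L ⇒ W
n=19: can move to 0, which is L ⇒ W
n=20: moves to 10(W), 15(W), 16(W), 18(W), 19(W); every one is W ⇒ L
n=21: can move to 14, which is L ⇒ W
The losing starting values of n are exactly the entries labelled L in this table (6 of them).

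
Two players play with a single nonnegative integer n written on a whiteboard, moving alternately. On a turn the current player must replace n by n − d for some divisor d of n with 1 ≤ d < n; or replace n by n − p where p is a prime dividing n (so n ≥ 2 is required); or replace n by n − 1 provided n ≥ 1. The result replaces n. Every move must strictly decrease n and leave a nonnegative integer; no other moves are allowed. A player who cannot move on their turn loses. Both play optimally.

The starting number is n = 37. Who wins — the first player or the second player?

Work bottom-up. With no move the player to move loses. Otherwise the position is W if at least one move leads to an L position for the opponent, and L if every move leads to a W.
n=0: no move → L
n=1: reaches L-position 0 → W
n=2: reaches L-position 0 → W
n=3: reaches L-position 0 → W
n=4: only reaches 2(W), 3(W), all W → L
n=5: reaches L-position 0 → W
n=6: reaches L-position 4 → W
n=7: reaches L-position 0 → W
n=8: reaches L-position 4 → W
n=9: only reaches 6(W), 8(W), all W → L
n=10: reaches L-position 9 → W
n=11: reaches L-position 0 → W
n=12: reaches L-position 9 → W
n=13: reaches L-position 0 → W
n=14: only reaches 7(W), 12(W), 13(W), all W → L
n=15: reaches L-position 14 → W
n=16: reaches L-position 14 → W
n=17: reaches L-position 0 → W
n=18: reaches L-position 9 → W
n=19: reaches L-position 0 → W
n=20: only reaches 10(W), 15(W), 16(W), 18(W), 19(W), all W → L
n=21: reaches L-position 14 → W
n=22: reaches L-position 20 → W
n=23: reaches L-position 0 → W
n=24: reaches L-position 20 → W
n=25: reaches L-position 20 → W
n=26: only reaches 13(W), 24(W), 25(W), all W → L
n=27: reaches L-position 26 → W
n=28: reaches L-position 14 → W
n=29: reaches L-position 0 → W
n=30: reaches L-position 20 → W
n=31: reaches L-position 0 → W
n=32: only reaches 16(W), 24(W), 28(W), 30(W), 31(W), all W → L
n=33: reaches L-position 32 → W
n=34: reaches L-position 32 → W
n=35: only reaches 28(W), 30(W), 34(W), all W → L
n=36: reaches L-position 32 → W
n=37: reaches L-position 0 → W
From 37 the player to move can move to 0, reaching an L position.

The first player wins.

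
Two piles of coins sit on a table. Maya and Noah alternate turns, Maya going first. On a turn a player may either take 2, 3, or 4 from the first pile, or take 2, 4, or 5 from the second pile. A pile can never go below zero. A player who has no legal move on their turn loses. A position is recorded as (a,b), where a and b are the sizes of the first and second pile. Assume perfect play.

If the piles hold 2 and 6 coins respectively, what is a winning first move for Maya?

Move to (2,2).

Positions with no move are L. A position that does have a move is losing for the player to move precisely when every available move leads to a winning position for the opponent. Fill in the labels:
No move ever increases a pile, so every position that can arise here has a ≤ 2 and b ≤ 6; it is enough to label the cells with 0 ≤ a ≤ 2 and 0 ≤ b ≤ 6.
Every move lowers a or b (never raises either), so fill the grid row by row in increasing a, and left to right within a row: each cell's successors are then already labelled.
      b=0  b=1  b=2  b=3  b=4  b=5  b=6
a=0:    L    L    W    W    W    W    W
a=1:    L    L    W    W    W    W    W
a=2:    W    W    L    L    W    W    W
Cells with no legal move (terminal, hence L): (0,0), (0,1), (1,0), (1,1).
The remaining L cells, each justified by listing all of its moves:
(2,2): moves to (0,2)(W), (2,0)(W); every one is W ⇒ L
(2,3): moves to (0,3)(W), (2,1)(W); every one is W ⇒ L
Every other cell has at least one move into one of the L cells above, so it is W.
From (2,6), the L positions reachable in one move are: (2,2).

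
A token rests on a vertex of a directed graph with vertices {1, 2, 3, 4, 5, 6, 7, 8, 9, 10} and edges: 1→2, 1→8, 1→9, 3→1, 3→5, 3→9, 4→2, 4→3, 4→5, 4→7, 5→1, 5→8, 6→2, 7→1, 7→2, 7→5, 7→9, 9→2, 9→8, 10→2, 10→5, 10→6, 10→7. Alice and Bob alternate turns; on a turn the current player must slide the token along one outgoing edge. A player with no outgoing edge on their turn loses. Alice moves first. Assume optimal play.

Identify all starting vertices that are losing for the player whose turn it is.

2, 3, 8

Work bottom-up. With no move the player to move loses. Otherwise the position is W if at least one move leads to an L position for the opponent, and L if every move leads to a W.
Every edge goes from a vertex to one that appears earlier in the order 8, 2, 9, 1, 6, 5, 7, 10, 3, 4, so processing vertices in that order labels each vertex after all of its successors.
8: no outgoing edge → L
2: no outgoing edge → L
9: can move to 2, which is L ⇒ W
1: can move to 2, which is L ⇒ W
6: can move to 2, which is L ⇒ W
5: can move to 8, which is L ⇒ W
7: can move to 2, which is L ⇒ W
10: can move to 2, which is L ⇒ W
3: moves to 5(W), 1(W), 9(W); every one is W ⇒ L
4: can move to 3, which is L ⇒ W
The losing starting vertices are exactly the entries labelled L in this table (3 of them).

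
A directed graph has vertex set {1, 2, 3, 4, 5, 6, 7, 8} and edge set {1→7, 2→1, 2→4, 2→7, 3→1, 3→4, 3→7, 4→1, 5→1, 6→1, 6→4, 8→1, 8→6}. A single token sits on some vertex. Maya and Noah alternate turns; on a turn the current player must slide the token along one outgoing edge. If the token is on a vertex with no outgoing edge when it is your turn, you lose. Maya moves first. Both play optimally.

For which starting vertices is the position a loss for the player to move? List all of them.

4, 5, 7, 8

Build the W/L table. Terminal = L. A non-terminal position is W if it has a move to some L; otherwise it is L.
Every edge goes from a vertex to one that appears earlier in the order 7, 1, 4, 6, 2, 3, 8, 5, so processing vertices in that order labels each vertex after all of its successors.
7: no outgoing edge → L
1: can move to 7, which is L ⇒ W
4: the only move is to 1(W), a W ⇒ L
6: can move to 4, which is L ⇒ W
2: can move to 4, which is L ⇒ W
3: can move to 4, which is L ⇒ W
8: moves to 6(W), 1(W); every one is W ⇒ L
5: the only move is to 1(W), a W ⇒ L
The losing starting vertices are exactly the entries labelled L in this table (4 of them).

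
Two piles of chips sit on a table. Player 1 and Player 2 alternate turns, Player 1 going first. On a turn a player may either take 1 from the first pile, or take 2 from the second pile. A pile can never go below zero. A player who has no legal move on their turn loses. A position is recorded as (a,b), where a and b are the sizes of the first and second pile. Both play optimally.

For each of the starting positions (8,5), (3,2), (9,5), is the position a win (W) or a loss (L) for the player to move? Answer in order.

(8,5): L, (3,2): L, (9,5): W

Classify positions by backward induction: terminal positions (no move available) are L. From any other position, the mover wins iff some move reaches an L.
No move ever increases a pile, so every position that can arise here has a ≤ 9 and b ≤ 5; it is enough to label the cells with 0 ≤ a ≤ 9 and 0 ≤ b ≤ 5.
Every move lowers a or b (never raises either), so fill the grid row by row in increasing a, and left to right within a row: each cell's successors are then already labelled.
      b=0  b=1  b=2  b=3  b=4  b=5
a=0:    L    L    W    W    L    L
a=1:    W    W    L    L    W    W
a=2:    L    L    W    W    L    L
a=3:    W    W    L    L    W    W
a=4:    L    L    W    W    L    L
a=5:    W    W    L    L    W    W
a=6:    L    L    W    W    L    L
a=7:    W    W    L    L    W    W
a=8:    L    L    W    W    L    L
a=9:    W    W    L    L    W    W
Cells with no legal move (terminal, hence L): (0,0), (0,1).
The remaining L cells, each justified by listing all of its moves:
(0,4): only reaches (0,2)(W), which is W → L
(0,5): only reaches (0,3)(W), which is W → L
(1,2): only reaches (0,2)(W), (1,0)(W), all W → L
(1,3): only reaches (0,3)(W), (1,1)(W), all W → L
(2,0): only reaches (1,0)(W), which is W → L
(2,1): only reaches (1,1)(W), which is W → L
(2,4): only reaches (1,4)(W), (2,2)(W), all W → L
(2,5): only reaches (1,5)(W), (2,3)(W), all W → L
(3,2): only reaches (2,2)(W), (3,0)(W), all W → L
(3,3): only reaches (2,3)(W), (3,1)(W), all W → L
(4,0): only reaches (3,0)(W), which is W → L
(4,1): only reaches (3,1)(W), which is W → L
(4,4): only reaches (3,4)(W), (4,2)(W), all W → L
(4,5): only reaches (3,5)(W), (4,3)(W), all W → L
(5,2): only reaches (4,2)(W), (5,0)(W), all W → L
(5,3): only reaches (4,3)(W), (5,1)(W), all W → L
(6,0): only reaches (5,0)(W), which is W → L
(6,1): only reaches (5,1)(W), which is W → L
(6,4): only reaches (5,4)(W), (6,2)(W), all W → L
(6,5): only reaches (5,5)(W), (6,3)(W), all W → L
(7,2): only reaches (6,2)(W), (7,0)(W), all W → L
(7,3): only reaches (6,3)(W), (7,1)(W), all W → L
(8,0): only reaches (7,0)(W), which is W → L
(8,1): only reaches (7,1)(W), which is W → L
(8,4): only reaches (7,4)(W), (8,2)(W), all W → L
(8,5): only reaches (7,5)(W), (8,3)(W), all W → L
(9,2): only reaches (8,2)(W), (9,0)(W), all W → L
(9,3): only reaches (8,3)(W), (9,1)(W), all W → L
Every other cell has at least one move into one of the L cells above, so it is W.
(8,5): one of the L cells justified above, so L
(3,2): one of the L cells justified above, so L
(9,5): the move to (8,5) reaches an L cell, so W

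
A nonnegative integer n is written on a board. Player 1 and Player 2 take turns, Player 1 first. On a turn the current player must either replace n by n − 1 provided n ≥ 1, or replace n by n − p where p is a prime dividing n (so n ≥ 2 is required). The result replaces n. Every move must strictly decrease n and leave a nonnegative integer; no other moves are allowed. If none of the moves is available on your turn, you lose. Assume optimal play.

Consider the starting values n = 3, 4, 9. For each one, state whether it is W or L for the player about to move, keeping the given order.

Use the standard recursion: the mover loses at a terminal position; elsewhere, the mover wins exactly when some move hands the opponent an L position.
n=0: no move → L
n=1: W (go to 0, an L position)
n=2: W (go to 0, an L position)
n=3: W (go to 0, an L position)
n=4: L (options 2(W), 3(W) are all W)
n=5: W (go to 0, an L position)
n=6: W (go to 4, an L position)
n=7: W (go to 0, an L position)
n=8: L (options 6(W), 7(W) are all W)
n=9: W (go to 8, an L position)

3: W, 4: L, 9: W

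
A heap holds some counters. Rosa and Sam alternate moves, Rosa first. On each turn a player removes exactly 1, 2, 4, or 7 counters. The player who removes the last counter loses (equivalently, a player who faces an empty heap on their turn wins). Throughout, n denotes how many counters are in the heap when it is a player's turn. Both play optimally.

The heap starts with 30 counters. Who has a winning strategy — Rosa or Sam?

Use the standard recursion: the mover wins at a terminal position; elsewhere, the mover wins exactly when some move hands the opponent an L position.
n=0: no move; the opponent has just taken the last counter and therefore loses → W
n=1: only reaches 0(W), which is W → L
n=2: reaches L-position 1 → W
n=3: reaches L-position 1 → W
n=4: only reaches 3(W), 2(W), 0(W), all W → L
n=5: reaches L-position 4 → W
n=6: reaches L-position 4 → W
n=7: only reaches 6(W), 5(W), 3(W), 0(W), all W → L
n=8: reaches L-position 7 → W
n=9: reaches L-position 7 → W
n=10: only reaches 9(W), 8(W), 6(W), 3(W), all W → L
n=11: reaches L-position 10 → W
n=12: reaches L-position 10 → W
n=13: only reaches 12(W), 11(W), 9(W), 6(W), all W → L
n=14: reaches L-position 13 → W
n=15: reaches L-position 13 → W
n=16: only reaches 15(W), 14(W), 12(W), 9(W), all W → L
n=17: reaches L-position 16 → W
n=18: reaches L-position 16 → W
n=19: only reaches 18(W), 17(W), 15(W), 12(W), all W → L
n=20: reaches L-position 19 → W
n=21: reaches L-position 19 → W
n=22: only reaches 21(W), 20(W), 18(W), 15(W), all W → L
n=23: reaches L-position 22 → W
n=24: reaches L-position 22 → W
n=25: only reaches 24(W), 23(W), 21(W), 18(W), all W → L
n=26: reaches L-position 25 → W
n=27: reaches L-position 25 → W
n=28: only reaches 27(W), 26(W), 24(W), 21(W), all W → L
n=29: reaches L-position 28 → W
n=30: reaches L-position 28 → W
The starting position 30 is W: Rosa should remove 2, leaving 28, handing over an L position.

Rosa wins.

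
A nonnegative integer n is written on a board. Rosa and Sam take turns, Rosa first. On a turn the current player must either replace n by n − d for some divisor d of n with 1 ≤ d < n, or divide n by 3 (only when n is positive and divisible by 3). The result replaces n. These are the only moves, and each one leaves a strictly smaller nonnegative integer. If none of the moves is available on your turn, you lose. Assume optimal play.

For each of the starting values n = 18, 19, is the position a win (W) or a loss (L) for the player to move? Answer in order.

18: W, 19: L

Classify positions by backward induction: terminal positions (no move available) are L. From any other position, the mover wins iff some move reaches an L.
n=0: no move → L
n=1: no move → L
n=2: W (go to 1, an L position)
n=3: W (go to 1, an L position)
n=4: L (options 2(W), 3(W) are all W)
n=5: W (go to 4, an L position)
n=6: W (go to 4, an L position)
n=7: L (sole option 6(W) is W)
n=8: W (go to 4, an L position)
n=9: L (options 3(W), 6(W), 8(W) are all W)
n=10: W (go to 9, an L position)
n=11: L (sole option 10(W) is W)
n=12: W (go to 4, an L position)
n=13: L (sole option 12(W) is W)
n=14: W (go to 7, an L position)
n=15: L (options 5(W), 10(W), 12(W), 14(W) are all W)
n=16: W (go to 15, an L position)
n=17: L (sole option 16(W) is W)
n=18: W (go to 9, an L position)
n=19: L (sole option 18(W) is W)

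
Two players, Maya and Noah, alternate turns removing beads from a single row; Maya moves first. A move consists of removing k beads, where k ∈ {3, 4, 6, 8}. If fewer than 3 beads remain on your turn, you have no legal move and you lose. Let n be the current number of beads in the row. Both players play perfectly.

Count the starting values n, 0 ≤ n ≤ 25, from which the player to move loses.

9

Use the standard recursion: the mover loses at a terminal position; elsewhere, the mover wins exactly when some move hands the opponent an L position.
n=0: no move → L
n=1: no move → L
n=2: no move → L
n=3: W (go to 0, an L position)
n=4: W (go to 1, an L position)
n=5: W (go to 2, an L position)
n=6: W (go to 2, an L position)
n=7: W (go to 1, an L position)
n=8: W (go to 2, an L position)
n=9: W (go to 1, an L position)
n=10: W (go to 2, an L position)
n=11: L (options 8(W), 7(W), 5(W), 3(W) are all W)
n=12: L (options 9(W), 8(W), 6(W), 4(W) are all W)
n=13: L (options 10(W), 9(W), 7(W), 5(W) are all W)
n=14: W (go to 11, an L position)
n=15: W (go to 12, an L position)
n=16: W (go to 13, an L position)
n=17: W (go to 13, an L position)
n=18: W (go to 12, an L position)
n=19: W (go to 13, an L position)
n=20: W (go to 12, an L position)
n=21: W (go to 13, an L position)
n=22: L (options 19(W), 18(W), 16(W), 14(W) are all W)
n=23: L (options 20(W), 19(W), 17(W), 15(W) are all W)
n=24: L (options 21(W), 20(W), 18(W), 16(W) are all W)
n=25: W (go to 22, an L position)
L entries with 0 ≤ n ≤ 25: n = 0, 1, 2, 11, 12, 13, 22, 23, 24; that makes 9.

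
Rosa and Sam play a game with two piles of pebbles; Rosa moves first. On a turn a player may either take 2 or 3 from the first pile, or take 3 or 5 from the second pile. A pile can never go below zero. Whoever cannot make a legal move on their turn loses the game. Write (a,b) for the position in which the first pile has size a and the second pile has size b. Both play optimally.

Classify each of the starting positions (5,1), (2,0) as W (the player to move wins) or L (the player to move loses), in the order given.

(5,1): L, (2,0): W

Classify positions by backward induction: terminal positions (no move available) are L. From any other position, the mover wins iff some move reaches an L.
No move ever increases a pile, so every position that can arise here has a ≤ 5 and b ≤ 1; it is enough to label the cells with 0 ≤ a ≤ 5 and 0 ≤ b ≤ 1.
Every move lowers a or b (never raises either), so fill the grid row by row in increasing a, and left to right within a row: each cell's successors are then already labelled.
      b=0  b=1
a=0:    L    L
a=1:    L    L
a=2:    W    W
a=3:    W    W
a=4:    W    W
a=5:    L    L
Cells with no legal move (terminal, hence L): (0,0), (0,1), (1,0), (1,1).
The remaining L cells, each justified by listing all of its moves:
(5,0): L (options (3,0)(W), (2,0)(W) are all W)
(5,1): L (options (3,1)(W), (2,1)(W) are all W)
Every other cell has at least one move into one of the L cells above, so it is W.
(5,1): one of the L cells justified above, so L
(2,0): the move to (0,0) reaches an L cell, so W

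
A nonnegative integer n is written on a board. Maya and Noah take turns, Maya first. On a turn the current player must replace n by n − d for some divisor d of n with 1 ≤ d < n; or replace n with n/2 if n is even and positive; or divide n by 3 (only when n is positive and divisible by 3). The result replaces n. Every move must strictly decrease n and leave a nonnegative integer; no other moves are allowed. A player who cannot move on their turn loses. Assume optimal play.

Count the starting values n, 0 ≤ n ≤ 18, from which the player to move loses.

Label each position W (a win for the player to move) or L (a loss). A position with no legal move is L; any other position is W exactly when some move reaches an L, and L when every move reaches a W.
n=0: no move → L
n=1: no move → L
n=2: →1(L), so W
n=3: →1(L), so W
n=4: →2(W), 3(W) — all W, so L
n=5: →4(L), so W
n=6: →4(L), so W
n=7: →6(W) only, which is W, so L
n=8: →4(L), so W
n=9: →3(W), 6(W), 8(W) — all W, so L
n=10: →9(L), so W
n=11: →10(W) only, which is W, so L
n=12: →4(L), so W
n=13: →12(W) only, which is W, so L
n=14: →7(L), so W
n=15: →5(W), 10(W), 12(W), 14(W) — all W, so L
n=16: →15(L), so W
n=17: →16(W) only, which is W, so L
n=18: →9(L), so W
L entries with 0 ≤ n ≤ 18: n = 0, 1, 4, 7, 9, 11, 13, 15, 17; that makes 9.

9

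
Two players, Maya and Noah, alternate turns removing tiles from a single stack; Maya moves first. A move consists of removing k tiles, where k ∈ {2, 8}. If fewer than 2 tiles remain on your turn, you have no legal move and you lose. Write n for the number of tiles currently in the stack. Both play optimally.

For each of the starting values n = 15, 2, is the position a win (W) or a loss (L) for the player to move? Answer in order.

15: L, 2: W

Positions with no move are L. A position that does have a move is losing for the player to move precisely when every available move leads to a winning position for the opponent. Fill in the labels:
n=0: no move → L
n=1: no move → L
n=2: reaches L-position 0 → W
n=3: reaches L-position 1 → W
n=4: only reaches 2(W), which is W → L
n=5: only reaches 3(W), which is W → L
n=6: reaches L-position 4 → W
n=7: reaches L-position 5 → W
n=8: reaches L-position 0 → W
n=9: reaches L-position 1 → W
n=10: only reaches 8(W), 2(W), all W → L
n=11: only reaches 9(W), 3(W), all W → L
n=12: reaches L-position 10 → W
n=13: reaches L-position 11 → W
n=14: only reaches 12(W), 6(W), all W → L
n=15: only reaches 13(W), 7(W), all W → L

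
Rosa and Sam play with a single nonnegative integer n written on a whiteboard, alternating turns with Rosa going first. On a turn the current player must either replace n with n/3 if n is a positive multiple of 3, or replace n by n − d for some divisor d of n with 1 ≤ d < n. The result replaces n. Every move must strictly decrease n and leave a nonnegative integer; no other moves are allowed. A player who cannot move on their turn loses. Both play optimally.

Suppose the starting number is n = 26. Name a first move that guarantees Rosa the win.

Move to 13.

Use the standard recursion: the mover loses at a terminal position; elsewhere, the mover wins exactly when some move hands the opponent an L position.
n=0: no move → L
n=1: no move → L
n=2: can move to 1, which is L ⇒ W
n=3: can move to 1, which is L ⇒ W
n=4: moves to 2(W), 3(W); every one is W ⇒ L
n=5: can move to 4, which is L ⇒ W
n=6: can move to 4, which is L ⇒ W
n=7: the only move is to 6(W), a W ⇒ L
n=8: can move to 4, which is L ⇒ W
n=9: moves to 3(W), 6(W), 8(W); every one is W ⇒ L
n=10: can move to 9, which is L ⇒ W
n=11: the only move is to 10(W), a W ⇒ L
n=12: can move to 4, which is L ⇒ W
n=13: the only move is to 12(W), a W ⇒ L
n=14: can move to 7, which is L ⇒ W
n=15: moves to 5(W), 10(W), 12(W), 14(W); every one is W ⇒ L
n=16: can move to 15, which is L ⇒ W
n=17: the only move is to 16(W), a W ⇒ L
n=18: can move to 9, which is L ⇒ W
n=19: the only move is to 18(W), a W ⇒ L
n=20: can move to 15, which is L ⇒ W
n=21: can move to 7, which is L ⇒ W
n=22: can move to 11, which is L ⇒ W
n=23: the only move is to 22(W), a W ⇒ L
n=24: can move to 23, which is L ⇒ W
n=25: moves to 20(W), 24(W); every one is W ⇒ L
n=26: can move to 13, which is L ⇒ W
From 26, the L positions reachable in one move are: 13, 25. Any move reaching one of these is winning.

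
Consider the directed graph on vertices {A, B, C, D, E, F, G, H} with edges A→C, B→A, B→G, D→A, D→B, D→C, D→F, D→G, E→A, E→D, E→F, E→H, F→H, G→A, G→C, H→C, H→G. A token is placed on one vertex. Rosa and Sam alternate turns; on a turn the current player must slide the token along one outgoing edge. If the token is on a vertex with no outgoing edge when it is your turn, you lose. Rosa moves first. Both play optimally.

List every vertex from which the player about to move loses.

Use the standard recursion: the mover loses at a terminal position; elsewhere, the mover wins exactly when some move hands the opponent an L position.
Every edge goes from a vertex to one that appears earlier in the order C, A, G, B, H, F, D, E, so processing vertices in that order labels each vertex after all of its successors.
C: no outgoing edge → L
A: →C(L), so W
G: →C(L), so W
B: →G(W), A(W) — all W, so L
H: →C(L), so W
F: →H(W) only, which is W, so L
D: →F(L), so W
E: →F(L), so W
Reading off the rows marked L gives the requested list; there are 3 such vertices.

B, C, F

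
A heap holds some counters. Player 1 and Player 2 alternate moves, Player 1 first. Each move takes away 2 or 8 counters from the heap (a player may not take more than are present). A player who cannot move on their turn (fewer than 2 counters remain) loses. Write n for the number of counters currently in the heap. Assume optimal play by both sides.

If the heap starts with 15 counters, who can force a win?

Player 2 wins.

Compute win/loss labels from the base case upward. A position with no move is L. Any other position is W if it can reach an L in one move, else L.
n=0: no move → L
n=1: no move → L
n=2: W (go to 0, an L position)
n=3: W (go to 1, an L position)
n=4: L (sole option 2(W) is W)
n=5: L (sole option 3(W) is W)
n=6: W (go to 4, an L position)
n=7: W (go to 5, an L position)
n=8: W (go to 0, an L position)
n=9: W (go to 1, an L position)
n=10: L (options 8(W), 2(W) are all W)
n=11: L (options 9(W), 3(W) are all W)
n=12: W (go to 10, an L position)
n=13: W (go to 11, an L position)
n=14: L (options 12(W), 6(W) are all W)
n=15: L (options 13(W), 7(W) are all W)
The starting position 15 is L: whatever Player 1 does, the opponent receives a W position.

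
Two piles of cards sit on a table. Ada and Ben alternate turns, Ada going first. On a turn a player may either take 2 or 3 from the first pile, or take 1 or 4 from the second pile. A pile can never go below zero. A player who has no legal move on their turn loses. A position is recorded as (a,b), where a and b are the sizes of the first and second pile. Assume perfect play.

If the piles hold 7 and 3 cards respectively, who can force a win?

Label each position W (a win for the player to move) or L (a loss). A position with no legal move is L; any other position is W exactly when some move reaches an L, and L when every move reaches a W.
No move ever increases a pile, so every position that can arise here has a ≤ 7 and b ≤ 3; it is enough to label the cells with 0 ≤ a ≤ 7 and 0 ≤ b ≤ 3.
Every move lowers a or b (never raises either), so fill the grid row by row in increasing a, and left to right within a row: each cell's successors are then already labelled.
      b=0  b=1  b=2  b=3
a=0:    L    W    L    W
a=1:    L    W    L    W
a=2:    W    L    W    L
a=3:    W    L    W    L
a=4:    W    W    W    W
a=5:    L    W    L    W
a=6:    L    W    L    W
a=7:    W    L    W    L
Cells with no legal move (terminal, hence L): (0,0), (1,0).
The remaining L cells, each justified by listing all of its moves:
(0,2): L (sole option (0,1)(W) is W)
(1,2): L (sole option (1,1)(W) is W)
(2,1): L (options (0,1)(W), (2,0)(W) are all W)
(2,3): L (options (0,3)(W), (2,2)(W) are all W)
(3,1): L (options (1,1)(W), (0,1)(W), (3,0)(W) are all W)
(3,3): L (options (1,3)(W), (0,3)(W), (3,2)(W) are all W)
(5,0): L (options (3,0)(W), (2,0)(W) are all W)
(5,2): L (options (3,2)(W), (2,2)(W), (5,1)(W) are all W)
(6,0): L (options (4,0)(W), (3,0)(W) are all W)
(6,2): L (options (4,2)(W), (3,2)(W), (6,1)(W) are all W)
(7,1): L (options (5,1)(W), (4,1)(W), (7,0)(W) are all W)
(7,3): L (options (5,3)(W), (4,3)(W), (7,2)(W) are all W)
Every other cell has at least one move into one of the L cells above, so it is W.
The starting position (7,3) is L: whatever Ada does, the opponent receives a W position.

Ben wins.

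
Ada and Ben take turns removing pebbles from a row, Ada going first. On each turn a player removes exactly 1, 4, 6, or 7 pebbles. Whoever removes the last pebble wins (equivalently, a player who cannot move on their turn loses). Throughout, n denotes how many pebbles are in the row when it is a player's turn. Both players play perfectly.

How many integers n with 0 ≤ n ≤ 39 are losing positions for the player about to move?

Label each position W (a win for the player to move) or L (a loss). A position with no legal move is L; any other position is W exactly when some move reaches an L, and L when every move reaches a W.
n=0: no move → L
n=1: →0(L), so W
n=2: →1(W) only, which is W, so L
n=3: →2(L), so W
n=4: →0(L), so W
n=5: →4(W), 1(W) — all W, so L
n=6: →5(L), so W
n=7: →0(L), so W
n=8: →2(L), so W
n=9: →5(L), so W
n=10: →9(W), 6(W), 4(W), 3(W) — all W, so L
n=11: →10(L), so W
n=12: →5(L), so W
n=13: →12(W), 9(W), 7(W), 6(W) — all W, so L
n=14: →13(L), so W
n=15: →14(W), 11(W), 9(W), 8(W) — all W, so L
n=16: →15(L), so W
n=17: →13(L), so W
n=18: →17(W), 14(W), 12(W), 11(W) — all W, so L
n=19: →18(L), so W
n=20: →13(L), so W
n=21: →15(L), so W
n=22: →18(L), so W
n=23: →22(W), 19(W), 17(W), 16(W) — all W, so L
n=24: →23(L), so W
n=25: →18(L), so W
n=26: →25(W), 22(W), 20(W), 19(W) — all W, so L
n=27: →26(L), so W
n=28: →27(W), 24(W), 22(W), 21(W) — all W, so L
n=29: →28(L), so W
n=30: →26(L), so W
n=31: →30(W), 27(W), 25(W), 24(W) — all W, so L
n=32: →31(L), so W
n=33: →26(L), so W
n=34: →28(L), so W
n=35: →31(L), so W
n=36: →35(W), 32(W), 30(W), 29(W) — all W, so L
n=37: →36(L), so W
n=38: →31(L), so W
n=39: →38(W), 35(W), 33(W), 32(W) — all W, so L
L entries with 0 ≤ n ≤ 39: n = 0, 2, 5, 10, 13, 15, 18, 23, 26, 28, 31, 36, 39; that makes 13.

13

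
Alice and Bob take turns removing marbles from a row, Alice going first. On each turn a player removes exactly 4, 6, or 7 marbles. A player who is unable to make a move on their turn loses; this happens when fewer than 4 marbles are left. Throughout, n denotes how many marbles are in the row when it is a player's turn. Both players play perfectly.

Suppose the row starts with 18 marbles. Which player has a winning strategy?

Label each position W (a win for the player to move) or L (a loss). A position with no legal move is L; any other position is W exactly when some move reaches an L, and L when every move reaches a W.
n=0: no move → L
n=1: no move → L
n=2: no move → L
n=3: no move → L
n=4: reaches L-position 0 → W
n=5: reaches L-position 1 → W
n=6: reaches L-position 2 → W
n=7: reaches L-position 3 → W
n=8: reaches L-position 2 → W
n=9: reaches L-position 3 → W
n=10: reaches L-position 3 → W
n=11: only reaches 7(W), 5(W), 4(W), all W → L
n=12: only reaches 8(W), 6(W), 5(W), all W → L
n=13: only reaches 9(W), 7(W), 6(W), all W → L
n=14: only reaches 10(W), 8(W), 7(W), all W → L
n=15: reaches L-position 11 → W
n=16: reaches L-position 12 → W
n=17: reaches L-position 13 → W
n=18: reaches L-position 14 → W
From 18 Alice can remove 4, leaving 14, reaching an L position.

Alice wins.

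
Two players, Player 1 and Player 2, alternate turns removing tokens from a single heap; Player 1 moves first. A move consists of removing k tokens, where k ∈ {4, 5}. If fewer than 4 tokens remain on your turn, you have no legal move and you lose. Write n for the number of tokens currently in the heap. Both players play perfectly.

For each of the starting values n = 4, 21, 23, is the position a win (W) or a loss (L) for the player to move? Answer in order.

4: W, 21: L, 23: W

Compute win/loss labels from the base case upward. A position with no move is L. Any other position is W if it can reach an L in one move, else L.
n=0: no move → L
n=1: no move → L
n=2: no move → L
n=3: no move → L
n=4: W (go to 0, an L position)
n=5: W (go to 1, an L position)
n=6: W (go to 2, an L position)
n=7: W (go to 3, an L position)
n=8: W (go to 3, an L position)
n=9: L (options 5(W), 4(W) are all W)
n=10: L (options 6(W), 5(W) are all W)
n=11: L (options 7(W), 6(W) are all W)
n=12: L (options 8(W), 7(W) are all W)
n=13: W (go to 9, an L position)
n=14: W (go to 10, an L position)
n=15: W (go to 11, an L position)
n=16: W (go to 12, an L position)
n=17: W (go to 12, an L position)
n=18: L (options 14(W), 13(W) are all W)
n=19: L (options 15(W), 14(W) are all W)
n=20: L (options 16(W), 15(W) are all W)
n=21: L (options 17(W), 16(W) are all W)
n=22: W (go to 18, an L position)
n=23: W (go to 19, an L position)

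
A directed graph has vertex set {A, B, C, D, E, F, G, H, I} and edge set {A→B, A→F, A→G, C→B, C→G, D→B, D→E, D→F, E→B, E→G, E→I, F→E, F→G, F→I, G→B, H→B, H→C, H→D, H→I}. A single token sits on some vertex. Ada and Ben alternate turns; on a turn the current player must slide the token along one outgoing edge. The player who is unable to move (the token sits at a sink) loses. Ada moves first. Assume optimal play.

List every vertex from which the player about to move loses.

B, I

Classify positions by backward induction: terminal positions (no move available) are L. From any other position, the mover wins iff some move reaches an L.
Every edge goes from a vertex to one that appears earlier in the order B, I, G, E, F, D, C, A, H, so processing vertices in that order labels each vertex after all of its successors.
B: no outgoing edge → L
I: no outgoing edge → L
G: can move to B, which is L ⇒ W
E: can move to I, which is L ⇒ W
F: can move to I, which is L ⇒ W
D: can move to B, which is L ⇒ W
C: can move to B, which is L ⇒ W
A: can move to B, which is L ⇒ W
H: can move to I, which is L ⇒ W
The losing starting vertices are exactly the entries labelled L in this table (2 of them).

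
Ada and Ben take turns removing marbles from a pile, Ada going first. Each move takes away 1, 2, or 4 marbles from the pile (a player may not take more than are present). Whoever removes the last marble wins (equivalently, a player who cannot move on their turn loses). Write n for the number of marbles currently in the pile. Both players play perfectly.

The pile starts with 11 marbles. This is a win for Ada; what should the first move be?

Label each position W (a win for the player to move) or L (a loss). A position with no legal move is L; any other position is W exactly when some move reaches an L, and L when every move reaches a W.
n=0: no move → L
n=1: reaches L-position 0 → W
n=2: reaches L-position 0 → W
n=3: only reaches 2(W), 1(W), all W → L
n=4: reaches L-position 3 → W
n=5: reaches L-position 3 → W
n=6: only reaches 5(W), 4(W), 2(W), all W → L
n=7: reaches L-position 6 → W
n=8: reaches L-position 6 → W
n=9: only reaches 8(W), 7(W), 5(W), all W → L
n=10: reaches L-position 9 → W
n=11: reaches L-position 9 → W
From 11, the L positions reachable in one move are: 9.

Remove 2, leaving 9.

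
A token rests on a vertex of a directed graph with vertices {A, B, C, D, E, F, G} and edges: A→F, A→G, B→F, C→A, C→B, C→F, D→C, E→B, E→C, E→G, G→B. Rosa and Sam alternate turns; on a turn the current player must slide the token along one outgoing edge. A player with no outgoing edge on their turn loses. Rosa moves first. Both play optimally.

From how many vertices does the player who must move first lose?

Build the W/L table. Terminal = L. A non-terminal position is W if it has a move to some L; otherwise it is L.
Every edge goes from a vertex to one that appears earlier in the order F, B, G, A, C, E, D, so processing vertices in that order labels each vertex after all of its successors.
F: no outgoing edge → L
B: reaches L-position F → W
G: only reaches B(W), which is W → L
A: reaches L-position G → W
C: reaches L-position F → W
E: reaches L-position G → W
D: only reaches C(W), which is W → L
The L vertices are D, F, G; that is 3 in all.

3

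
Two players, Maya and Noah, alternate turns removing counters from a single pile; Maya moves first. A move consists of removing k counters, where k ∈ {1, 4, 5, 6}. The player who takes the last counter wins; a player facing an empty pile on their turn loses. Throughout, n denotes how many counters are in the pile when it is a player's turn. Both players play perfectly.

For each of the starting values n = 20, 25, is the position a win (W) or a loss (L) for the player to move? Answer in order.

20: L, 25: W

Classify positions by backward induction: terminal positions (no move available) are L. From any other position, the mover wins iff some move reaches an L.
n=0: no move → L
n=1: →0(L), so W
n=2: →1(W) only, which is W, so L
n=3: →2(L), so W
n=4: →0(L), so W
n=5: →0(L), so W
n=6: →2(L), so W
n=7: →2(L), so W
n=8: →2(L), so W
n=9: →8(W), 5(W), 4(W), 3(W) — all W, so L
n=10: →9(L), so W
n=11: →10(W), 7(W), 6(W), 5(W) — all W, so L
n=12: →11(L), so W
n=13: →9(L), so W
n=14: →9(L), so W
n=15: →11(L), so W
n=16: →11(L), so W
n=17: →11(L), so W
n=18: →17(W), 14(W), 13(W), 12(W) — all W, so L
n=19: →18(L), so W
n=20: →19(W), 16(W), 15(W), 14(W) — all W, so L
n=21: →20(L), so W
n=22: →18(L), so W
n=23: →18(L), so W
n=24: →20(L), so W
n=25: →20(L), so W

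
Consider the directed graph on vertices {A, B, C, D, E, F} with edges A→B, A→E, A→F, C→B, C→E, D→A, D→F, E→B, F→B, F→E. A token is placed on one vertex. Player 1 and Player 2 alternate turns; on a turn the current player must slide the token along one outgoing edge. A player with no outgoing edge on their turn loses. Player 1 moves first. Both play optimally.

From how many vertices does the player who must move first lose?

2

Build the W/L table. Terminal = L. A non-terminal position is W if it has a move to some L; otherwise it is L.
Every edge goes from a vertex to one that appears earlier in the order B, E, F, A, C, D, so processing vertices in that order labels each vertex after all of its successors.
B: no outgoing edge → L
E: →B(L), so W
F: →B(L), so W
A: →B(L), so W
C: →B(L), so W
D: →A(W), F(W) — all W, so L
The L vertices are B, D; that is 2 in all.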